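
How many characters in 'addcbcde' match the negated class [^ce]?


Negated class [^ce] matches any char NOT in {c, e}
Scanning 'addcbcde':
  pos 0: 'a' -> MATCH
  pos 1: 'd' -> MATCH
  pos 2: 'd' -> MATCH
  pos 3: 'c' -> no (excluded)
  pos 4: 'b' -> MATCH
  pos 5: 'c' -> no (excluded)
  pos 6: 'd' -> MATCH
  pos 7: 'e' -> no (excluded)
Total matches: 5

5


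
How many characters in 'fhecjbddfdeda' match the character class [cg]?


Character class [cg] matches any of: {c, g}
Scanning string 'fhecjbddfdeda' character by character:
  pos 0: 'f' -> no
  pos 1: 'h' -> no
  pos 2: 'e' -> no
  pos 3: 'c' -> MATCH
  pos 4: 'j' -> no
  pos 5: 'b' -> no
  pos 6: 'd' -> no
  pos 7: 'd' -> no
  pos 8: 'f' -> no
  pos 9: 'd' -> no
  pos 10: 'e' -> no
  pos 11: 'd' -> no
  pos 12: 'a' -> no
Total matches: 1

1


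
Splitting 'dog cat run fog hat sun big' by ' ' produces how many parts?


Splitting by ' ' breaks the string at each occurrence of the separator.
Text: 'dog cat run fog hat sun big'
Parts after split:
  Part 1: 'dog'
  Part 2: 'cat'
  Part 3: 'run'
  Part 4: 'fog'
  Part 5: 'hat'
  Part 6: 'sun'
  Part 7: 'big'
Total parts: 7

7


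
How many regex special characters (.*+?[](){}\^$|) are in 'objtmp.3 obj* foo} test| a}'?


Regex special characters are: . * + ? [ ] ( ) { } \ ^ $ |
Scanning 'objtmp.3 obj* foo} test| a}':
  pos 6: '.' -> SPECIAL
  pos 12: '*' -> SPECIAL
  pos 17: '}' -> SPECIAL
  pos 23: '|' -> SPECIAL
  pos 26: '}' -> SPECIAL
Special chars found: ['.', '*', '}', '|', '}']
Total: 5

5


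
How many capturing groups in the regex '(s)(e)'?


To count capturing groups, count each '(' that starts a group.
Pattern: '(s)(e)'
Walking through the pattern:
  Position 0: '(' -> group #1
  Position 3: '(' -> group #2
Total capturing groups: 2

2


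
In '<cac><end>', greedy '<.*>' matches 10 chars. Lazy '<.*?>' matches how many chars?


Greedy '<.*>' tries to match as MUCH as possible.
Lazy '<.*?>' tries to match as LITTLE as possible.

String: '<cac><end>'
Greedy '<.*>' starts at first '<' and extends to the LAST '>': '<cac><end>' (10 chars)
Lazy '<.*?>' starts at first '<' and stops at the FIRST '>': '<cac>' (5 chars)

5


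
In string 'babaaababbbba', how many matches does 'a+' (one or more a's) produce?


Pattern 'a+' matches one or more consecutive a's.
String: 'babaaababbbba'
Scanning for runs of a:
  Match 1: 'a' (length 1)
  Match 2: 'aaa' (length 3)
  Match 3: 'a' (length 1)
  Match 4: 'a' (length 1)
Total matches: 4

4


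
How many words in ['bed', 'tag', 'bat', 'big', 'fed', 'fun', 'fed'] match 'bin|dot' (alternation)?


Alternation 'bin|dot' matches either 'bin' or 'dot'.
Checking each word:
  'bed' -> no
  'tag' -> no
  'bat' -> no
  'big' -> no
  'fed' -> no
  'fun' -> no
  'fed' -> no
Matches: []
Count: 0

0


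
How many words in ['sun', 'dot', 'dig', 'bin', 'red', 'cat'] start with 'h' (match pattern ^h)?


Pattern ^h anchors to start of word. Check which words begin with 'h':
  'sun' -> no
  'dot' -> no
  'dig' -> no
  'bin' -> no
  'red' -> no
  'cat' -> no
Matching words: []
Count: 0

0


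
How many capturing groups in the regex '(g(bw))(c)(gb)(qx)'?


To count capturing groups, count each '(' that starts a group.
Pattern: '(g(bw))(c)(gb)(qx)'
Walking through the pattern:
  Position 0: '(' -> group #1
  Position 2: '(' -> group #2
  Position 7: '(' -> group #3
  Position 10: '(' -> group #4
  Position 14: '(' -> group #5
Total capturing groups: 5

5


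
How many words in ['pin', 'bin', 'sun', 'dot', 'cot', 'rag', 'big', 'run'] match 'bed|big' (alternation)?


Alternation 'bed|big' matches either 'bed' or 'big'.
Checking each word:
  'pin' -> no
  'bin' -> no
  'sun' -> no
  'dot' -> no
  'cot' -> no
  'rag' -> no
  'big' -> MATCH
  'run' -> no
Matches: ['big']
Count: 1

1


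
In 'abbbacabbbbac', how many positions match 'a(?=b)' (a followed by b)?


Lookahead 'a(?=b)' matches 'a' only when followed by 'b'.
String: 'abbbacabbbbac'
Checking each position where char is 'a':
  pos 0: 'a' -> MATCH (next='b')
  pos 4: 'a' -> no (next='c')
  pos 6: 'a' -> MATCH (next='b')
  pos 11: 'a' -> no (next='c')
Matching positions: [0, 6]
Count: 2

2


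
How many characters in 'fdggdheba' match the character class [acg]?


Character class [acg] matches any of: {a, c, g}
Scanning string 'fdggdheba' character by character:
  pos 0: 'f' -> no
  pos 1: 'd' -> no
  pos 2: 'g' -> MATCH
  pos 3: 'g' -> MATCH
  pos 4: 'd' -> no
  pos 5: 'h' -> no
  pos 6: 'e' -> no
  pos 7: 'b' -> no
  pos 8: 'a' -> MATCH
Total matches: 3

3


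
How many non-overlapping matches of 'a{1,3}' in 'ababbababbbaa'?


Pattern 'a{1,3}' matches between 1 and 3 consecutive a's (greedy).
String: 'ababbababbbaa'
Finding runs of a's and applying greedy matching:
  Run at pos 0: 'a' (length 1)
  Run at pos 2: 'a' (length 1)
  Run at pos 5: 'a' (length 1)
  Run at pos 7: 'a' (length 1)
  Run at pos 11: 'aa' (length 2)
Matches: ['a', 'a', 'a', 'a', 'aa']
Count: 5

5


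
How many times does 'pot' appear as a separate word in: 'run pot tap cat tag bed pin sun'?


Scanning each word for exact match 'pot':
  Word 1: 'run' -> no
  Word 2: 'pot' -> MATCH
  Word 3: 'tap' -> no
  Word 4: 'cat' -> no
  Word 5: 'tag' -> no
  Word 6: 'bed' -> no
  Word 7: 'pin' -> no
  Word 8: 'sun' -> no
Total matches: 1

1


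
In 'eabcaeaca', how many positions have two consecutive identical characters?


Looking for consecutive identical characters in 'eabcaeaca':
  pos 0-1: 'e' vs 'a' -> different
  pos 1-2: 'a' vs 'b' -> different
  pos 2-3: 'b' vs 'c' -> different
  pos 3-4: 'c' vs 'a' -> different
  pos 4-5: 'a' vs 'e' -> different
  pos 5-6: 'e' vs 'a' -> different
  pos 6-7: 'a' vs 'c' -> different
  pos 7-8: 'c' vs 'a' -> different
Consecutive identical pairs: []
Count: 0

0


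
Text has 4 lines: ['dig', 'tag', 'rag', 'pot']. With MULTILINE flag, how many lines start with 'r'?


With MULTILINE flag, ^ matches the start of each line.
Lines: ['dig', 'tag', 'rag', 'pot']
Checking which lines start with 'r':
  Line 1: 'dig' -> no
  Line 2: 'tag' -> no
  Line 3: 'rag' -> MATCH
  Line 4: 'pot' -> no
Matching lines: ['rag']
Count: 1

1


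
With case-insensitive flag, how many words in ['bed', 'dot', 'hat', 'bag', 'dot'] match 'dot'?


Case-insensitive matching: compare each word's lowercase form to 'dot'.
  'bed' -> lower='bed' -> no
  'dot' -> lower='dot' -> MATCH
  'hat' -> lower='hat' -> no
  'bag' -> lower='bag' -> no
  'dot' -> lower='dot' -> MATCH
Matches: ['dot', 'dot']
Count: 2

2


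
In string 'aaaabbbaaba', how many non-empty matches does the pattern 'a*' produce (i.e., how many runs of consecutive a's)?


Pattern 'a*' matches zero or more a's. We want non-empty runs of consecutive a's.
String: 'aaaabbbaaba'
Walking through the string to find runs of a's:
  Run 1: positions 0-3 -> 'aaaa'
  Run 2: positions 7-8 -> 'aa'
  Run 3: positions 10-10 -> 'a'
Non-empty runs found: ['aaaa', 'aa', 'a']
Count: 3

3


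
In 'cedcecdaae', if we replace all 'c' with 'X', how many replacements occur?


re.sub('c', 'X', text) replaces every occurrence of 'c' with 'X'.
Text: 'cedcecdaae'
Scanning for 'c':
  pos 0: 'c' -> replacement #1
  pos 3: 'c' -> replacement #2
  pos 5: 'c' -> replacement #3
Total replacements: 3

3


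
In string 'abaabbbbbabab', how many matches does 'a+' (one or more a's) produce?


Pattern 'a+' matches one or more consecutive a's.
String: 'abaabbbbbabab'
Scanning for runs of a:
  Match 1: 'a' (length 1)
  Match 2: 'aa' (length 2)
  Match 3: 'a' (length 1)
  Match 4: 'a' (length 1)
Total matches: 4

4


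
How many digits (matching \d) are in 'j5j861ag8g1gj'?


\d matches any digit 0-9.
Scanning 'j5j861ag8g1gj':
  pos 1: '5' -> DIGIT
  pos 3: '8' -> DIGIT
  pos 4: '6' -> DIGIT
  pos 5: '1' -> DIGIT
  pos 8: '8' -> DIGIT
  pos 10: '1' -> DIGIT
Digits found: ['5', '8', '6', '1', '8', '1']
Total: 6

6


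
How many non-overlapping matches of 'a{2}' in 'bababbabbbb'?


Pattern 'a{2}' matches exactly 2 consecutive a's (greedy, non-overlapping).
String: 'bababbabbbb'
Scanning for runs of a's:
  Run at pos 1: 'a' (length 1) -> 0 match(es)
  Run at pos 3: 'a' (length 1) -> 0 match(es)
  Run at pos 6: 'a' (length 1) -> 0 match(es)
Matches found: []
Total: 0

0


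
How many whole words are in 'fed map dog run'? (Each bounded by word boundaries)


Word boundaries (\b) mark the start/end of each word.
Text: 'fed map dog run'
Splitting by whitespace:
  Word 1: 'fed'
  Word 2: 'map'
  Word 3: 'dog'
  Word 4: 'run'
Total whole words: 4

4


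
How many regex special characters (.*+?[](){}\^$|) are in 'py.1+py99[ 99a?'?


Regex special characters are: . * + ? [ ] ( ) { } \ ^ $ |
Scanning 'py.1+py99[ 99a?':
  pos 2: '.' -> SPECIAL
  pos 4: '+' -> SPECIAL
  pos 9: '[' -> SPECIAL
  pos 14: '?' -> SPECIAL
Special chars found: ['.', '+', '[', '?']
Total: 4

4


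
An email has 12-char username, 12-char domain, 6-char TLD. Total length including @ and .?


An email address has format: username@domain.tld
Username length: 12
'@' character: 1
Domain length: 12
'.' character: 1
TLD length: 6
Total = 12 + 1 + 12 + 1 + 6 = 32

32


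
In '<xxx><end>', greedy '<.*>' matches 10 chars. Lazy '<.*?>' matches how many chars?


Greedy '<.*>' tries to match as MUCH as possible.
Lazy '<.*?>' tries to match as LITTLE as possible.

String: '<xxx><end>'
Greedy '<.*>' starts at first '<' and extends to the LAST '>': '<xxx><end>' (10 chars)
Lazy '<.*?>' starts at first '<' and stops at the FIRST '>': '<xxx>' (5 chars)

5


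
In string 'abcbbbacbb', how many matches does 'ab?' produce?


Pattern 'ab?' matches 'a' optionally followed by 'b'.
String: 'abcbbbacbb'
Scanning left to right for 'a' then checking next char:
  Match 1: 'ab' (a followed by b)
  Match 2: 'a' (a not followed by b)
Total matches: 2

2


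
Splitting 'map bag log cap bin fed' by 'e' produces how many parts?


Splitting by 'e' breaks the string at each occurrence of the separator.
Text: 'map bag log cap bin fed'
Parts after split:
  Part 1: 'map bag log cap bin f'
  Part 2: 'd'
Total parts: 2

2


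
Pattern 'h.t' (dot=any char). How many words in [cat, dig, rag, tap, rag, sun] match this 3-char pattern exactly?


Pattern 'h.t' means: starts with 'h', any single char, ends with 't'.
Checking each word (must be exactly 3 chars):
  'cat' (len=3): no
  'dig' (len=3): no
  'rag' (len=3): no
  'tap' (len=3): no
  'rag' (len=3): no
  'sun' (len=3): no
Matching words: []
Total: 0

0


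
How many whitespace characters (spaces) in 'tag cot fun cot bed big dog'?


\s matches whitespace characters (spaces, tabs, etc.).
Text: 'tag cot fun cot bed big dog'
This text has 7 words separated by spaces.
Number of spaces = number of words - 1 = 7 - 1 = 6

6


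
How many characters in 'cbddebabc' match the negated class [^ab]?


Negated class [^ab] matches any char NOT in {a, b}
Scanning 'cbddebabc':
  pos 0: 'c' -> MATCH
  pos 1: 'b' -> no (excluded)
  pos 2: 'd' -> MATCH
  pos 3: 'd' -> MATCH
  pos 4: 'e' -> MATCH
  pos 5: 'b' -> no (excluded)
  pos 6: 'a' -> no (excluded)
  pos 7: 'b' -> no (excluded)
  pos 8: 'c' -> MATCH
Total matches: 5

5


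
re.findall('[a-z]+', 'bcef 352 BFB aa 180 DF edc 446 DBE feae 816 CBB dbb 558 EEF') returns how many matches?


Pattern '[a-z]+' finds one or more lowercase letters.
Text: 'bcef 352 BFB aa 180 DF edc 446 DBE feae 816 CBB dbb 558 EEF'
Scanning for matches:
  Match 1: 'bcef'
  Match 2: 'aa'
  Match 3: 'edc'
  Match 4: 'feae'
  Match 5: 'dbb'
Total matches: 5

5


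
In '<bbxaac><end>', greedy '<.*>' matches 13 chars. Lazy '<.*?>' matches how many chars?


Greedy '<.*>' tries to match as MUCH as possible.
Lazy '<.*?>' tries to match as LITTLE as possible.

String: '<bbxaac><end>'
Greedy '<.*>' starts at first '<' and extends to the LAST '>': '<bbxaac><end>' (13 chars)
Lazy '<.*?>' starts at first '<' and stops at the FIRST '>': '<bbxaac>' (8 chars)

8


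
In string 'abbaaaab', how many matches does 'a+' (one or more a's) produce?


Pattern 'a+' matches one or more consecutive a's.
String: 'abbaaaab'
Scanning for runs of a:
  Match 1: 'a' (length 1)
  Match 2: 'aaaa' (length 4)
Total matches: 2

2


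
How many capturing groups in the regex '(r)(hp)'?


To count capturing groups, count each '(' that starts a group.
Pattern: '(r)(hp)'
Walking through the pattern:
  Position 0: '(' -> group #1
  Position 3: '(' -> group #2
Total capturing groups: 2

2


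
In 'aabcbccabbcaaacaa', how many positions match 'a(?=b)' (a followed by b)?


Lookahead 'a(?=b)' matches 'a' only when followed by 'b'.
String: 'aabcbccabbcaaacaa'
Checking each position where char is 'a':
  pos 0: 'a' -> no (next='a')
  pos 1: 'a' -> MATCH (next='b')
  pos 7: 'a' -> MATCH (next='b')
  pos 11: 'a' -> no (next='a')
  pos 12: 'a' -> no (next='a')
  pos 13: 'a' -> no (next='c')
  pos 15: 'a' -> no (next='a')
Matching positions: [1, 7]
Count: 2

2


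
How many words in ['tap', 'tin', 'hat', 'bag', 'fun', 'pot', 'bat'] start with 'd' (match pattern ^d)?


Pattern ^d anchors to start of word. Check which words begin with 'd':
  'tap' -> no
  'tin' -> no
  'hat' -> no
  'bag' -> no
  'fun' -> no
  'pot' -> no
  'bat' -> no
Matching words: []
Count: 0

0


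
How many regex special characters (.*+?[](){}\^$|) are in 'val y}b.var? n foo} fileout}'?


Regex special characters are: . * + ? [ ] ( ) { } \ ^ $ |
Scanning 'val y}b.var? n foo} fileout}':
  pos 5: '}' -> SPECIAL
  pos 7: '.' -> SPECIAL
  pos 11: '?' -> SPECIAL
  pos 18: '}' -> SPECIAL
  pos 27: '}' -> SPECIAL
Special chars found: ['}', '.', '?', '}', '}']
Total: 5

5


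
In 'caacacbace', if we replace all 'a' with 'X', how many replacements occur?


re.sub('a', 'X', text) replaces every occurrence of 'a' with 'X'.
Text: 'caacacbace'
Scanning for 'a':
  pos 1: 'a' -> replacement #1
  pos 2: 'a' -> replacement #2
  pos 4: 'a' -> replacement #3
  pos 7: 'a' -> replacement #4
Total replacements: 4

4


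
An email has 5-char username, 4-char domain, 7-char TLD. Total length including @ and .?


An email address has format: username@domain.tld
Username length: 5
'@' character: 1
Domain length: 4
'.' character: 1
TLD length: 7
Total = 5 + 1 + 4 + 1 + 7 = 18

18


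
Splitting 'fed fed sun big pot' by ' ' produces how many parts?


Splitting by ' ' breaks the string at each occurrence of the separator.
Text: 'fed fed sun big pot'
Parts after split:
  Part 1: 'fed'
  Part 2: 'fed'
  Part 3: 'sun'
  Part 4: 'big'
  Part 5: 'pot'
Total parts: 5

5


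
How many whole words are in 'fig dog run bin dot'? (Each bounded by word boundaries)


Word boundaries (\b) mark the start/end of each word.
Text: 'fig dog run bin dot'
Splitting by whitespace:
  Word 1: 'fig'
  Word 2: 'dog'
  Word 3: 'run'
  Word 4: 'bin'
  Word 5: 'dot'
Total whole words: 5

5


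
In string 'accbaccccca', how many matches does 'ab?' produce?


Pattern 'ab?' matches 'a' optionally followed by 'b'.
String: 'accbaccccca'
Scanning left to right for 'a' then checking next char:
  Match 1: 'a' (a not followed by b)
  Match 2: 'a' (a not followed by b)
  Match 3: 'a' (a not followed by b)
Total matches: 3

3


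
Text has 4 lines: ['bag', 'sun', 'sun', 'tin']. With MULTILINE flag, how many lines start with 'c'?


With MULTILINE flag, ^ matches the start of each line.
Lines: ['bag', 'sun', 'sun', 'tin']
Checking which lines start with 'c':
  Line 1: 'bag' -> no
  Line 2: 'sun' -> no
  Line 3: 'sun' -> no
  Line 4: 'tin' -> no
Matching lines: []
Count: 0

0


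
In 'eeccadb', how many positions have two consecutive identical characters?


Looking for consecutive identical characters in 'eeccadb':
  pos 0-1: 'e' vs 'e' -> MATCH ('ee')
  pos 1-2: 'e' vs 'c' -> different
  pos 2-3: 'c' vs 'c' -> MATCH ('cc')
  pos 3-4: 'c' vs 'a' -> different
  pos 4-5: 'a' vs 'd' -> different
  pos 5-6: 'd' vs 'b' -> different
Consecutive identical pairs: ['ee', 'cc']
Count: 2

2


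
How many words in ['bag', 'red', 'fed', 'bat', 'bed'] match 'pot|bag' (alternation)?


Alternation 'pot|bag' matches either 'pot' or 'bag'.
Checking each word:
  'bag' -> MATCH
  'red' -> no
  'fed' -> no
  'bat' -> no
  'bed' -> no
Matches: ['bag']
Count: 1

1


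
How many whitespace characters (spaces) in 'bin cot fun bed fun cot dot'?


\s matches whitespace characters (spaces, tabs, etc.).
Text: 'bin cot fun bed fun cot dot'
This text has 7 words separated by spaces.
Number of spaces = number of words - 1 = 7 - 1 = 6

6


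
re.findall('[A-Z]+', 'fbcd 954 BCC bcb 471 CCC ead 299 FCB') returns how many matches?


Pattern '[A-Z]+' finds one or more uppercase letters.
Text: 'fbcd 954 BCC bcb 471 CCC ead 299 FCB'
Scanning for matches:
  Match 1: 'BCC'
  Match 2: 'CCC'
  Match 3: 'FCB'
Total matches: 3

3


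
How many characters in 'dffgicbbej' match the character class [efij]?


Character class [efij] matches any of: {e, f, i, j}
Scanning string 'dffgicbbej' character by character:
  pos 0: 'd' -> no
  pos 1: 'f' -> MATCH
  pos 2: 'f' -> MATCH
  pos 3: 'g' -> no
  pos 4: 'i' -> MATCH
  pos 5: 'c' -> no
  pos 6: 'b' -> no
  pos 7: 'b' -> no
  pos 8: 'e' -> MATCH
  pos 9: 'j' -> MATCH
Total matches: 5

5


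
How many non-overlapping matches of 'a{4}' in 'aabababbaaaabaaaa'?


Pattern 'a{4}' matches exactly 4 consecutive a's (greedy, non-overlapping).
String: 'aabababbaaaabaaaa'
Scanning for runs of a's:
  Run at pos 0: 'aa' (length 2) -> 0 match(es)
  Run at pos 3: 'a' (length 1) -> 0 match(es)
  Run at pos 5: 'a' (length 1) -> 0 match(es)
  Run at pos 8: 'aaaa' (length 4) -> 1 match(es)
  Run at pos 13: 'aaaa' (length 4) -> 1 match(es)
Matches found: ['aaaa', 'aaaa']
Total: 2

2


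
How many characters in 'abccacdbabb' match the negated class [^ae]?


Negated class [^ae] matches any char NOT in {a, e}
Scanning 'abccacdbabb':
  pos 0: 'a' -> no (excluded)
  pos 1: 'b' -> MATCH
  pos 2: 'c' -> MATCH
  pos 3: 'c' -> MATCH
  pos 4: 'a' -> no (excluded)
  pos 5: 'c' -> MATCH
  pos 6: 'd' -> MATCH
  pos 7: 'b' -> MATCH
  pos 8: 'a' -> no (excluded)
  pos 9: 'b' -> MATCH
  pos 10: 'b' -> MATCH
Total matches: 8

8


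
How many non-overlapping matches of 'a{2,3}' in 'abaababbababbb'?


Pattern 'a{2,3}' matches between 2 and 3 consecutive a's (greedy).
String: 'abaababbababbb'
Finding runs of a's and applying greedy matching:
  Run at pos 0: 'a' (length 1)
  Run at pos 2: 'aa' (length 2)
  Run at pos 5: 'a' (length 1)
  Run at pos 8: 'a' (length 1)
  Run at pos 10: 'a' (length 1)
Matches: ['aa']
Count: 1

1


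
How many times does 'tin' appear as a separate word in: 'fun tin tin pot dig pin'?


Scanning each word for exact match 'tin':
  Word 1: 'fun' -> no
  Word 2: 'tin' -> MATCH
  Word 3: 'tin' -> MATCH
  Word 4: 'pot' -> no
  Word 5: 'dig' -> no
  Word 6: 'pin' -> no
Total matches: 2

2


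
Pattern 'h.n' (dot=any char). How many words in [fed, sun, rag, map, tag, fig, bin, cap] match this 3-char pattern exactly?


Pattern 'h.n' means: starts with 'h', any single char, ends with 'n'.
Checking each word (must be exactly 3 chars):
  'fed' (len=3): no
  'sun' (len=3): no
  'rag' (len=3): no
  'map' (len=3): no
  'tag' (len=3): no
  'fig' (len=3): no
  'bin' (len=3): no
  'cap' (len=3): no
Matching words: []
Total: 0

0


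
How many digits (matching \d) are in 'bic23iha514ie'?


\d matches any digit 0-9.
Scanning 'bic23iha514ie':
  pos 3: '2' -> DIGIT
  pos 4: '3' -> DIGIT
  pos 8: '5' -> DIGIT
  pos 9: '1' -> DIGIT
  pos 10: '4' -> DIGIT
Digits found: ['2', '3', '5', '1', '4']
Total: 5

5


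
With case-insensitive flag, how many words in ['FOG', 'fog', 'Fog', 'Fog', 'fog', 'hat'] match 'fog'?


Case-insensitive matching: compare each word's lowercase form to 'fog'.
  'FOG' -> lower='fog' -> MATCH
  'fog' -> lower='fog' -> MATCH
  'Fog' -> lower='fog' -> MATCH
  'Fog' -> lower='fog' -> MATCH
  'fog' -> lower='fog' -> MATCH
  'hat' -> lower='hat' -> no
Matches: ['FOG', 'fog', 'Fog', 'Fog', 'fog']
Count: 5

5


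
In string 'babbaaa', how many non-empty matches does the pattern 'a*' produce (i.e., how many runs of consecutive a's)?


Pattern 'a*' matches zero or more a's. We want non-empty runs of consecutive a's.
String: 'babbaaa'
Walking through the string to find runs of a's:
  Run 1: positions 1-1 -> 'a'
  Run 2: positions 4-6 -> 'aaa'
Non-empty runs found: ['a', 'aaa']
Count: 2

2


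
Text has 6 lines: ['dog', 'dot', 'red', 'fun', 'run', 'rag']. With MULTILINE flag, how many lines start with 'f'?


With MULTILINE flag, ^ matches the start of each line.
Lines: ['dog', 'dot', 'red', 'fun', 'run', 'rag']
Checking which lines start with 'f':
  Line 1: 'dog' -> no
  Line 2: 'dot' -> no
  Line 3: 'red' -> no
  Line 4: 'fun' -> MATCH
  Line 5: 'run' -> no
  Line 6: 'rag' -> no
Matching lines: ['fun']
Count: 1

1


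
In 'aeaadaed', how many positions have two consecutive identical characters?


Looking for consecutive identical characters in 'aeaadaed':
  pos 0-1: 'a' vs 'e' -> different
  pos 1-2: 'e' vs 'a' -> different
  pos 2-3: 'a' vs 'a' -> MATCH ('aa')
  pos 3-4: 'a' vs 'd' -> different
  pos 4-5: 'd' vs 'a' -> different
  pos 5-6: 'a' vs 'e' -> different
  pos 6-7: 'e' vs 'd' -> different
Consecutive identical pairs: ['aa']
Count: 1

1


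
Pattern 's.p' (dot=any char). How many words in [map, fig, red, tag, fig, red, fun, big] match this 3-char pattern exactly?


Pattern 's.p' means: starts with 's', any single char, ends with 'p'.
Checking each word (must be exactly 3 chars):
  'map' (len=3): no
  'fig' (len=3): no
  'red' (len=3): no
  'tag' (len=3): no
  'fig' (len=3): no
  'red' (len=3): no
  'fun' (len=3): no
  'big' (len=3): no
Matching words: []
Total: 0

0


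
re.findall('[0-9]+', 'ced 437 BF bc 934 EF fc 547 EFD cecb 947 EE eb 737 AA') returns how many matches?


Pattern '[0-9]+' finds one or more digits.
Text: 'ced 437 BF bc 934 EF fc 547 EFD cecb 947 EE eb 737 AA'
Scanning for matches:
  Match 1: '437'
  Match 2: '934'
  Match 3: '547'
  Match 4: '947'
  Match 5: '737'
Total matches: 5

5


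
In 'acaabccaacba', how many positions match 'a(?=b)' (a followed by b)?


Lookahead 'a(?=b)' matches 'a' only when followed by 'b'.
String: 'acaabccaacba'
Checking each position where char is 'a':
  pos 0: 'a' -> no (next='c')
  pos 2: 'a' -> no (next='a')
  pos 3: 'a' -> MATCH (next='b')
  pos 7: 'a' -> no (next='a')
  pos 8: 'a' -> no (next='c')
Matching positions: [3]
Count: 1

1


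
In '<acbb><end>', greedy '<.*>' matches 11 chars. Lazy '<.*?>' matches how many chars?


Greedy '<.*>' tries to match as MUCH as possible.
Lazy '<.*?>' tries to match as LITTLE as possible.

String: '<acbb><end>'
Greedy '<.*>' starts at first '<' and extends to the LAST '>': '<acbb><end>' (11 chars)
Lazy '<.*?>' starts at first '<' and stops at the FIRST '>': '<acbb>' (6 chars)

6


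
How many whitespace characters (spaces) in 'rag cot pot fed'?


\s matches whitespace characters (spaces, tabs, etc.).
Text: 'rag cot pot fed'
This text has 4 words separated by spaces.
Number of spaces = number of words - 1 = 4 - 1 = 3

3


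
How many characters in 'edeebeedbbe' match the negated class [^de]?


Negated class [^de] matches any char NOT in {d, e}
Scanning 'edeebeedbbe':
  pos 0: 'e' -> no (excluded)
  pos 1: 'd' -> no (excluded)
  pos 2: 'e' -> no (excluded)
  pos 3: 'e' -> no (excluded)
  pos 4: 'b' -> MATCH
  pos 5: 'e' -> no (excluded)
  pos 6: 'e' -> no (excluded)
  pos 7: 'd' -> no (excluded)
  pos 8: 'b' -> MATCH
  pos 9: 'b' -> MATCH
  pos 10: 'e' -> no (excluded)
Total matches: 3

3


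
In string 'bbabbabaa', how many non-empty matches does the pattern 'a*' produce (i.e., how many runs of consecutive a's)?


Pattern 'a*' matches zero or more a's. We want non-empty runs of consecutive a's.
String: 'bbabbabaa'
Walking through the string to find runs of a's:
  Run 1: positions 2-2 -> 'a'
  Run 2: positions 5-5 -> 'a'
  Run 3: positions 7-8 -> 'aa'
Non-empty runs found: ['a', 'a', 'aa']
Count: 3

3


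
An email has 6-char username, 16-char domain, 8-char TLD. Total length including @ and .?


An email address has format: username@domain.tld
Username length: 6
'@' character: 1
Domain length: 16
'.' character: 1
TLD length: 8
Total = 6 + 1 + 16 + 1 + 8 = 32

32


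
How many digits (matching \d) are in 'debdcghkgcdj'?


\d matches any digit 0-9.
Scanning 'debdcghkgcdj':
Digits found: []
Total: 0

0


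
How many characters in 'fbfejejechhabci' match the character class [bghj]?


Character class [bghj] matches any of: {b, g, h, j}
Scanning string 'fbfejejechhabci' character by character:
  pos 0: 'f' -> no
  pos 1: 'b' -> MATCH
  pos 2: 'f' -> no
  pos 3: 'e' -> no
  pos 4: 'j' -> MATCH
  pos 5: 'e' -> no
  pos 6: 'j' -> MATCH
  pos 7: 'e' -> no
  pos 8: 'c' -> no
  pos 9: 'h' -> MATCH
  pos 10: 'h' -> MATCH
  pos 11: 'a' -> no
  pos 12: 'b' -> MATCH
  pos 13: 'c' -> no
  pos 14: 'i' -> no
Total matches: 6

6


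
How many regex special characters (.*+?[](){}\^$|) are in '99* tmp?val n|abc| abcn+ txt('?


Regex special characters are: . * + ? [ ] ( ) { } \ ^ $ |
Scanning '99* tmp?val n|abc| abcn+ txt(':
  pos 2: '*' -> SPECIAL
  pos 7: '?' -> SPECIAL
  pos 13: '|' -> SPECIAL
  pos 17: '|' -> SPECIAL
  pos 23: '+' -> SPECIAL
  pos 28: '(' -> SPECIAL
Special chars found: ['*', '?', '|', '|', '+', '(']
Total: 6

6


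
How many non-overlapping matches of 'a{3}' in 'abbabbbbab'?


Pattern 'a{3}' matches exactly 3 consecutive a's (greedy, non-overlapping).
String: 'abbabbbbab'
Scanning for runs of a's:
  Run at pos 0: 'a' (length 1) -> 0 match(es)
  Run at pos 3: 'a' (length 1) -> 0 match(es)
  Run at pos 8: 'a' (length 1) -> 0 match(es)
Matches found: []
Total: 0

0


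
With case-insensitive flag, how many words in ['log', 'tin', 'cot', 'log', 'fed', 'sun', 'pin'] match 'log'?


Case-insensitive matching: compare each word's lowercase form to 'log'.
  'log' -> lower='log' -> MATCH
  'tin' -> lower='tin' -> no
  'cot' -> lower='cot' -> no
  'log' -> lower='log' -> MATCH
  'fed' -> lower='fed' -> no
  'sun' -> lower='sun' -> no
  'pin' -> lower='pin' -> no
Matches: ['log', 'log']
Count: 2

2


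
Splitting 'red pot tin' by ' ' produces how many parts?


Splitting by ' ' breaks the string at each occurrence of the separator.
Text: 'red pot tin'
Parts after split:
  Part 1: 'red'
  Part 2: 'pot'
  Part 3: 'tin'
Total parts: 3

3


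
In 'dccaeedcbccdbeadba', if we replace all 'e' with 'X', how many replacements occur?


re.sub('e', 'X', text) replaces every occurrence of 'e' with 'X'.
Text: 'dccaeedcbccdbeadba'
Scanning for 'e':
  pos 4: 'e' -> replacement #1
  pos 5: 'e' -> replacement #2
  pos 13: 'e' -> replacement #3
Total replacements: 3

3


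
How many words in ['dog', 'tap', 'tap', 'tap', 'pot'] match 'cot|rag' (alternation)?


Alternation 'cot|rag' matches either 'cot' or 'rag'.
Checking each word:
  'dog' -> no
  'tap' -> no
  'tap' -> no
  'tap' -> no
  'pot' -> no
Matches: []
Count: 0

0


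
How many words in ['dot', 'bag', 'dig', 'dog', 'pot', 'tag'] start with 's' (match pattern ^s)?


Pattern ^s anchors to start of word. Check which words begin with 's':
  'dot' -> no
  'bag' -> no
  'dig' -> no
  'dog' -> no
  'pot' -> no
  'tag' -> no
Matching words: []
Count: 0

0


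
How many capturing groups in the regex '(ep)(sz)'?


To count capturing groups, count each '(' that starts a group.
Pattern: '(ep)(sz)'
Walking through the pattern:
  Position 0: '(' -> group #1
  Position 4: '(' -> group #2
Total capturing groups: 2

2


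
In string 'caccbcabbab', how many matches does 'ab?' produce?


Pattern 'ab?' matches 'a' optionally followed by 'b'.
String: 'caccbcabbab'
Scanning left to right for 'a' then checking next char:
  Match 1: 'a' (a not followed by b)
  Match 2: 'ab' (a followed by b)
  Match 3: 'ab' (a followed by b)
Total matches: 3

3


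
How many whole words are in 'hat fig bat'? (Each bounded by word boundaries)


Word boundaries (\b) mark the start/end of each word.
Text: 'hat fig bat'
Splitting by whitespace:
  Word 1: 'hat'
  Word 2: 'fig'
  Word 3: 'bat'
Total whole words: 3

3


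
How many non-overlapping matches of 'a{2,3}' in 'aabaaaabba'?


Pattern 'a{2,3}' matches between 2 and 3 consecutive a's (greedy).
String: 'aabaaaabba'
Finding runs of a's and applying greedy matching:
  Run at pos 0: 'aa' (length 2)
  Run at pos 3: 'aaaa' (length 4)
  Run at pos 9: 'a' (length 1)
Matches: ['aa', 'aaa']
Count: 2

2


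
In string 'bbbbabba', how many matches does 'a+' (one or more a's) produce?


Pattern 'a+' matches one or more consecutive a's.
String: 'bbbbabba'
Scanning for runs of a:
  Match 1: 'a' (length 1)
  Match 2: 'a' (length 1)
Total matches: 2

2


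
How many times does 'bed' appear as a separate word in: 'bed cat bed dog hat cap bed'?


Scanning each word for exact match 'bed':
  Word 1: 'bed' -> MATCH
  Word 2: 'cat' -> no
  Word 3: 'bed' -> MATCH
  Word 4: 'dog' -> no
  Word 5: 'hat' -> no
  Word 6: 'cap' -> no
  Word 7: 'bed' -> MATCH
Total matches: 3

3


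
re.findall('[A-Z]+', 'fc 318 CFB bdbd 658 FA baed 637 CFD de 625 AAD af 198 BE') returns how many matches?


Pattern '[A-Z]+' finds one or more uppercase letters.
Text: 'fc 318 CFB bdbd 658 FA baed 637 CFD de 625 AAD af 198 BE'
Scanning for matches:
  Match 1: 'CFB'
  Match 2: 'FA'
  Match 3: 'CFD'
  Match 4: 'AAD'
  Match 5: 'BE'
Total matches: 5

5


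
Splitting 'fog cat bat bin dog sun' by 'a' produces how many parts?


Splitting by 'a' breaks the string at each occurrence of the separator.
Text: 'fog cat bat bin dog sun'
Parts after split:
  Part 1: 'fog c'
  Part 2: 't b'
  Part 3: 't bin dog sun'
Total parts: 3

3


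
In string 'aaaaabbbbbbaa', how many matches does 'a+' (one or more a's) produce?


Pattern 'a+' matches one or more consecutive a's.
String: 'aaaaabbbbbbaa'
Scanning for runs of a:
  Match 1: 'aaaaa' (length 5)
  Match 2: 'aa' (length 2)
Total matches: 2

2


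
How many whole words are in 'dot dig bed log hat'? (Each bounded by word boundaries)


Word boundaries (\b) mark the start/end of each word.
Text: 'dot dig bed log hat'
Splitting by whitespace:
  Word 1: 'dot'
  Word 2: 'dig'
  Word 3: 'bed'
  Word 4: 'log'
  Word 5: 'hat'
Total whole words: 5

5


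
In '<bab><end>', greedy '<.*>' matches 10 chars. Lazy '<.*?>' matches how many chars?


Greedy '<.*>' tries to match as MUCH as possible.
Lazy '<.*?>' tries to match as LITTLE as possible.

String: '<bab><end>'
Greedy '<.*>' starts at first '<' and extends to the LAST '>': '<bab><end>' (10 chars)
Lazy '<.*?>' starts at first '<' and stops at the FIRST '>': '<bab>' (5 chars)

5


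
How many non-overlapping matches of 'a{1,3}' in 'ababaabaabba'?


Pattern 'a{1,3}' matches between 1 and 3 consecutive a's (greedy).
String: 'ababaabaabba'
Finding runs of a's and applying greedy matching:
  Run at pos 0: 'a' (length 1)
  Run at pos 2: 'a' (length 1)
  Run at pos 4: 'aa' (length 2)
  Run at pos 7: 'aa' (length 2)
  Run at pos 11: 'a' (length 1)
Matches: ['a', 'a', 'aa', 'aa', 'a']
Count: 5

5


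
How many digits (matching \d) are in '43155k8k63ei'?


\d matches any digit 0-9.
Scanning '43155k8k63ei':
  pos 0: '4' -> DIGIT
  pos 1: '3' -> DIGIT
  pos 2: '1' -> DIGIT
  pos 3: '5' -> DIGIT
  pos 4: '5' -> DIGIT
  pos 6: '8' -> DIGIT
  pos 8: '6' -> DIGIT
  pos 9: '3' -> DIGIT
Digits found: ['4', '3', '1', '5', '5', '8', '6', '3']
Total: 8

8


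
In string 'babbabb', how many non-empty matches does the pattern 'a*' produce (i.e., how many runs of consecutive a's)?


Pattern 'a*' matches zero or more a's. We want non-empty runs of consecutive a's.
String: 'babbabb'
Walking through the string to find runs of a's:
  Run 1: positions 1-1 -> 'a'
  Run 2: positions 4-4 -> 'a'
Non-empty runs found: ['a', 'a']
Count: 2

2


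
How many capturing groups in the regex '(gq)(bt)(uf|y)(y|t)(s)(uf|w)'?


To count capturing groups, count each '(' that starts a group.
Pattern: '(gq)(bt)(uf|y)(y|t)(s)(uf|w)'
Walking through the pattern:
  Position 0: '(' -> group #1
  Position 4: '(' -> group #2
  Position 8: '(' -> group #3
  Position 14: '(' -> group #4
  Position 19: '(' -> group #5
  Position 22: '(' -> group #6
Total capturing groups: 6

6


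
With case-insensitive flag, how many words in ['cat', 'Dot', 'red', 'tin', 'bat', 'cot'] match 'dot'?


Case-insensitive matching: compare each word's lowercase form to 'dot'.
  'cat' -> lower='cat' -> no
  'Dot' -> lower='dot' -> MATCH
  'red' -> lower='red' -> no
  'tin' -> lower='tin' -> no
  'bat' -> lower='bat' -> no
  'cot' -> lower='cot' -> no
Matches: ['Dot']
Count: 1

1


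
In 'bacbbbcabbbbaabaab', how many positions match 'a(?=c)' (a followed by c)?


Lookahead 'a(?=c)' matches 'a' only when followed by 'c'.
String: 'bacbbbcabbbbaabaab'
Checking each position where char is 'a':
  pos 1: 'a' -> MATCH (next='c')
  pos 7: 'a' -> no (next='b')
  pos 12: 'a' -> no (next='a')
  pos 13: 'a' -> no (next='b')
  pos 15: 'a' -> no (next='a')
  pos 16: 'a' -> no (next='b')
Matching positions: [1]
Count: 1

1


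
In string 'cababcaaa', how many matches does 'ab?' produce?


Pattern 'ab?' matches 'a' optionally followed by 'b'.
String: 'cababcaaa'
Scanning left to right for 'a' then checking next char:
  Match 1: 'ab' (a followed by b)
  Match 2: 'ab' (a followed by b)
  Match 3: 'a' (a not followed by b)
  Match 4: 'a' (a not followed by b)
  Match 5: 'a' (a not followed by b)
Total matches: 5

5


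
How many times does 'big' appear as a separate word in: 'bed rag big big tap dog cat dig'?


Scanning each word for exact match 'big':
  Word 1: 'bed' -> no
  Word 2: 'rag' -> no
  Word 3: 'big' -> MATCH
  Word 4: 'big' -> MATCH
  Word 5: 'tap' -> no
  Word 6: 'dog' -> no
  Word 7: 'cat' -> no
  Word 8: 'dig' -> no
Total matches: 2

2


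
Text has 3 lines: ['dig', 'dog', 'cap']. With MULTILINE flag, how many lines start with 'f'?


With MULTILINE flag, ^ matches the start of each line.
Lines: ['dig', 'dog', 'cap']
Checking which lines start with 'f':
  Line 1: 'dig' -> no
  Line 2: 'dog' -> no
  Line 3: 'cap' -> no
Matching lines: []
Count: 0

0


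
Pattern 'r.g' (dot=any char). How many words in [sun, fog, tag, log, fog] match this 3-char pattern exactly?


Pattern 'r.g' means: starts with 'r', any single char, ends with 'g'.
Checking each word (must be exactly 3 chars):
  'sun' (len=3): no
  'fog' (len=3): no
  'tag' (len=3): no
  'log' (len=3): no
  'fog' (len=3): no
Matching words: []
Total: 0

0


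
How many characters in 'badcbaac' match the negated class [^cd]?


Negated class [^cd] matches any char NOT in {c, d}
Scanning 'badcbaac':
  pos 0: 'b' -> MATCH
  pos 1: 'a' -> MATCH
  pos 2: 'd' -> no (excluded)
  pos 3: 'c' -> no (excluded)
  pos 4: 'b' -> MATCH
  pos 5: 'a' -> MATCH
  pos 6: 'a' -> MATCH
  pos 7: 'c' -> no (excluded)
Total matches: 5

5


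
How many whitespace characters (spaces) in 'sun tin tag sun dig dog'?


\s matches whitespace characters (spaces, tabs, etc.).
Text: 'sun tin tag sun dig dog'
This text has 6 words separated by spaces.
Number of spaces = number of words - 1 = 6 - 1 = 5

5


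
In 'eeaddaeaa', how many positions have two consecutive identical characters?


Looking for consecutive identical characters in 'eeaddaeaa':
  pos 0-1: 'e' vs 'e' -> MATCH ('ee')
  pos 1-2: 'e' vs 'a' -> different
  pos 2-3: 'a' vs 'd' -> different
  pos 3-4: 'd' vs 'd' -> MATCH ('dd')
  pos 4-5: 'd' vs 'a' -> different
  pos 5-6: 'a' vs 'e' -> different
  pos 6-7: 'e' vs 'a' -> different
  pos 7-8: 'a' vs 'a' -> MATCH ('aa')
Consecutive identical pairs: ['ee', 'dd', 'aa']
Count: 3

3


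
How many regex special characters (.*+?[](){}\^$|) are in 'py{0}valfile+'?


Regex special characters are: . * + ? [ ] ( ) { } \ ^ $ |
Scanning 'py{0}valfile+':
  pos 2: '{' -> SPECIAL
  pos 4: '}' -> SPECIAL
  pos 12: '+' -> SPECIAL
Special chars found: ['{', '}', '+']
Total: 3

3


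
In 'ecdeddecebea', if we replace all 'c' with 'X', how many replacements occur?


re.sub('c', 'X', text) replaces every occurrence of 'c' with 'X'.
Text: 'ecdeddecebea'
Scanning for 'c':
  pos 1: 'c' -> replacement #1
  pos 7: 'c' -> replacement #2
Total replacements: 2

2


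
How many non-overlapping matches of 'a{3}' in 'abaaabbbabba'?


Pattern 'a{3}' matches exactly 3 consecutive a's (greedy, non-overlapping).
String: 'abaaabbbabba'
Scanning for runs of a's:
  Run at pos 0: 'a' (length 1) -> 0 match(es)
  Run at pos 2: 'aaa' (length 3) -> 1 match(es)
  Run at pos 8: 'a' (length 1) -> 0 match(es)
  Run at pos 11: 'a' (length 1) -> 0 match(es)
Matches found: ['aaa']
Total: 1

1


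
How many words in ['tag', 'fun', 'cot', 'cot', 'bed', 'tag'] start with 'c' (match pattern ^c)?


Pattern ^c anchors to start of word. Check which words begin with 'c':
  'tag' -> no
  'fun' -> no
  'cot' -> MATCH (starts with 'c')
  'cot' -> MATCH (starts with 'c')
  'bed' -> no
  'tag' -> no
Matching words: ['cot', 'cot']
Count: 2

2


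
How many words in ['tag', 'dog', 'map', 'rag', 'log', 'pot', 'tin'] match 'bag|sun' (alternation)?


Alternation 'bag|sun' matches either 'bag' or 'sun'.
Checking each word:
  'tag' -> no
  'dog' -> no
  'map' -> no
  'rag' -> no
  'log' -> no
  'pot' -> no
  'tin' -> no
Matches: []
Count: 0

0


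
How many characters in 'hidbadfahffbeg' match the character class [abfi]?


Character class [abfi] matches any of: {a, b, f, i}
Scanning string 'hidbadfahffbeg' character by character:
  pos 0: 'h' -> no
  pos 1: 'i' -> MATCH
  pos 2: 'd' -> no
  pos 3: 'b' -> MATCH
  pos 4: 'a' -> MATCH
  pos 5: 'd' -> no
  pos 6: 'f' -> MATCH
  pos 7: 'a' -> MATCH
  pos 8: 'h' -> no
  pos 9: 'f' -> MATCH
  pos 10: 'f' -> MATCH
  pos 11: 'b' -> MATCH
  pos 12: 'e' -> no
  pos 13: 'g' -> no
Total matches: 8

8


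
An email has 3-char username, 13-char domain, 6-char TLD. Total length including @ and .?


An email address has format: username@domain.tld
Username length: 3
'@' character: 1
Domain length: 13
'.' character: 1
TLD length: 6
Total = 3 + 1 + 13 + 1 + 6 = 24

24


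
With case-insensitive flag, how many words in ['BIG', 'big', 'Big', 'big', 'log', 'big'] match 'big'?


Case-insensitive matching: compare each word's lowercase form to 'big'.
  'BIG' -> lower='big' -> MATCH
  'big' -> lower='big' -> MATCH
  'Big' -> lower='big' -> MATCH
  'big' -> lower='big' -> MATCH
  'log' -> lower='log' -> no
  'big' -> lower='big' -> MATCH
Matches: ['BIG', 'big', 'Big', 'big', 'big']
Count: 5

5


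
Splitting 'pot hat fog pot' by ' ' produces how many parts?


Splitting by ' ' breaks the string at each occurrence of the separator.
Text: 'pot hat fog pot'
Parts after split:
  Part 1: 'pot'
  Part 2: 'hat'
  Part 3: 'fog'
  Part 4: 'pot'
Total parts: 4

4


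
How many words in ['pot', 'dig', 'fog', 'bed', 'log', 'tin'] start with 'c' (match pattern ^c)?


Pattern ^c anchors to start of word. Check which words begin with 'c':
  'pot' -> no
  'dig' -> no
  'fog' -> no
  'bed' -> no
  'log' -> no
  'tin' -> no
Matching words: []
Count: 0

0


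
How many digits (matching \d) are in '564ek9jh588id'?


\d matches any digit 0-9.
Scanning '564ek9jh588id':
  pos 0: '5' -> DIGIT
  pos 1: '6' -> DIGIT
  pos 2: '4' -> DIGIT
  pos 5: '9' -> DIGIT
  pos 8: '5' -> DIGIT
  pos 9: '8' -> DIGIT
  pos 10: '8' -> DIGIT
Digits found: ['5', '6', '4', '9', '5', '8', '8']
Total: 7

7


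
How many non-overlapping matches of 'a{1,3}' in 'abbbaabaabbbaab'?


Pattern 'a{1,3}' matches between 1 and 3 consecutive a's (greedy).
String: 'abbbaabaabbbaab'
Finding runs of a's and applying greedy matching:
  Run at pos 0: 'a' (length 1)
  Run at pos 4: 'aa' (length 2)
  Run at pos 7: 'aa' (length 2)
  Run at pos 12: 'aa' (length 2)
Matches: ['a', 'aa', 'aa', 'aa']
Count: 4

4


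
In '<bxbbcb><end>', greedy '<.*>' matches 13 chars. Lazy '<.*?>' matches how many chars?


Greedy '<.*>' tries to match as MUCH as possible.
Lazy '<.*?>' tries to match as LITTLE as possible.

String: '<bxbbcb><end>'
Greedy '<.*>' starts at first '<' and extends to the LAST '>': '<bxbbcb><end>' (13 chars)
Lazy '<.*?>' starts at first '<' and stops at the FIRST '>': '<bxbbcb>' (8 chars)

8
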